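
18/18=1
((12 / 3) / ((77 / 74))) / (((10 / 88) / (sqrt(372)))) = 652.46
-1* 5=-5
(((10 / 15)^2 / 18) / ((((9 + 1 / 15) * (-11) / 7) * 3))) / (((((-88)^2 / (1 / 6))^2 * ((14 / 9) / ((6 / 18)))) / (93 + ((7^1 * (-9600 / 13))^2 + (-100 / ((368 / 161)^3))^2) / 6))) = -23676563766647885 / 92718503914719619842048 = -0.00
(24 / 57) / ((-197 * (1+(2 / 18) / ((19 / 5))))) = -9 / 4334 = -0.00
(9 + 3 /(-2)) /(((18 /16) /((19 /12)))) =10.56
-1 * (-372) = 372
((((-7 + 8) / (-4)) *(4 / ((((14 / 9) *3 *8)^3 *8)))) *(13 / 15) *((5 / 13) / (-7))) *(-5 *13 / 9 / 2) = -65 / 157351936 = -0.00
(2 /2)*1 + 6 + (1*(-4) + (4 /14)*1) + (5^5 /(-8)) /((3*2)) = -20771 /336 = -61.82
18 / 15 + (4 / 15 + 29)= 457 / 15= 30.47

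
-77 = -77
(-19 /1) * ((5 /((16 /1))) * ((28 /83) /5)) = -133 /332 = -0.40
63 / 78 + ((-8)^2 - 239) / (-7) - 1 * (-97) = 122.81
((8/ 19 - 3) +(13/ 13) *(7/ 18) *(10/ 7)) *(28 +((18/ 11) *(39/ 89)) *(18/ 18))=-9727444/ 167409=-58.11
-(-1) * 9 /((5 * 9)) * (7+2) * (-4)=-36 /5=-7.20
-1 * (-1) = 1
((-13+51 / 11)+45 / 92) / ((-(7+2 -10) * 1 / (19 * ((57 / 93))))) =-2876809 / 31372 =-91.70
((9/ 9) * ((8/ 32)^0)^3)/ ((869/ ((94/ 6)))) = 47/ 2607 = 0.02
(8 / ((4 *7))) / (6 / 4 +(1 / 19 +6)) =76 / 2009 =0.04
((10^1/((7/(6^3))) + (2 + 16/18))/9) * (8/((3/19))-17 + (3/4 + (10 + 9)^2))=46553195/3402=13684.07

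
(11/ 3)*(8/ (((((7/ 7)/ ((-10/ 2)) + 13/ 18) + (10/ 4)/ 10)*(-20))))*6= -1584/ 139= -11.40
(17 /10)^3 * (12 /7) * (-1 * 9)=-132651 /1750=-75.80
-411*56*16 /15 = -24550.40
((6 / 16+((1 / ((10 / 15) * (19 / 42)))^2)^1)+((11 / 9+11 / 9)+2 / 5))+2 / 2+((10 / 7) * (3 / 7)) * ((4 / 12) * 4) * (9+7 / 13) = 1904077363 / 82784520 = 23.00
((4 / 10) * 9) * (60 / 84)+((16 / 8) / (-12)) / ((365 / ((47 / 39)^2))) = 59942357 / 23316930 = 2.57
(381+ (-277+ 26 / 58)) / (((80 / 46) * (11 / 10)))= 69667 / 1276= 54.60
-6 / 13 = -0.46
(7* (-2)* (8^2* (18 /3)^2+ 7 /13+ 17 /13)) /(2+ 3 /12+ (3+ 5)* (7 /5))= -8393280 /3497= -2400.14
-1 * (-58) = 58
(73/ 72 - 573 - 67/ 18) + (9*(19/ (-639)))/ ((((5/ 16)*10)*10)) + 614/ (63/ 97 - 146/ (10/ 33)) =-1593310214069/ 2761403000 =-576.99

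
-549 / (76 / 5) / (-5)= 549 / 76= 7.22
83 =83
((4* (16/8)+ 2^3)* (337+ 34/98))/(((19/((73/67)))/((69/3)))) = 23371680/3283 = 7119.00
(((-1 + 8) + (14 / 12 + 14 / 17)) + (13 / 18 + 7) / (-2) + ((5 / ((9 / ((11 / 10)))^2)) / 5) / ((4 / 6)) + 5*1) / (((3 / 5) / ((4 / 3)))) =931907 / 41310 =22.56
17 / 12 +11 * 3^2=1205 / 12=100.42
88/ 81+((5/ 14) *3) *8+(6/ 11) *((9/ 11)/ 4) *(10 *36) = 3418216/ 68607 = 49.82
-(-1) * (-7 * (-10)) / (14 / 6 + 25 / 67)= 7035 / 272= 25.86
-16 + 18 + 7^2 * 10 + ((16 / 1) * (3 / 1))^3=111084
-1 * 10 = -10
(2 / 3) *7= 14 / 3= 4.67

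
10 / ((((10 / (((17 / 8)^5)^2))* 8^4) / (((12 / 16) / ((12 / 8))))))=2015993900449 / 8796093022208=0.23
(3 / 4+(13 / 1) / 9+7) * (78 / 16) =44.82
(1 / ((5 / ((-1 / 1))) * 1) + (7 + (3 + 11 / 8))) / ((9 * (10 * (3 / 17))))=2533 / 3600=0.70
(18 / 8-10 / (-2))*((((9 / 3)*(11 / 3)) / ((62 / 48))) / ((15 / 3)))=1914 / 155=12.35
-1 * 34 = -34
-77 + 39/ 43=-3272/ 43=-76.09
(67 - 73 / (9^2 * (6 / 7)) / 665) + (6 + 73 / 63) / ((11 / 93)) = 41213909 / 323190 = 127.52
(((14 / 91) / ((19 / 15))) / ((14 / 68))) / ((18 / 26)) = 340 / 399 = 0.85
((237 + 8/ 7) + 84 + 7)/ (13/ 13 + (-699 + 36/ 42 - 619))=-768/ 3071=-0.25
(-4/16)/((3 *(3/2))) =-0.06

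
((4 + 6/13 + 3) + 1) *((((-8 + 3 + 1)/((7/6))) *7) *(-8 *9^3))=15396480/13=1184344.62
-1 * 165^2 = -27225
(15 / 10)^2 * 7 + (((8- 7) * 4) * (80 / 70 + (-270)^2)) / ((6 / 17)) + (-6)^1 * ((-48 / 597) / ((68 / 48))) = 234791159581 / 284172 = 826229.04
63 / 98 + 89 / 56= 125 / 56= 2.23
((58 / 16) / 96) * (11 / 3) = 319 / 2304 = 0.14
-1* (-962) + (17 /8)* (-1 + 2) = 7713 /8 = 964.12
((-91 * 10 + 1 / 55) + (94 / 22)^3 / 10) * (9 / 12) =-7204821 / 10648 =-676.64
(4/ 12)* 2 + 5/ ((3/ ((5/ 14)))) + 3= 179/ 42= 4.26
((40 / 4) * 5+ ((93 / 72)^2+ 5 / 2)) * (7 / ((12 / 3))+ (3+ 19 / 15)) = 11263561 / 34560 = 325.91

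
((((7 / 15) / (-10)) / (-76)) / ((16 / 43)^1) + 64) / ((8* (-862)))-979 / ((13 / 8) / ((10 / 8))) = -12314311376713 / 16351795200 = -753.09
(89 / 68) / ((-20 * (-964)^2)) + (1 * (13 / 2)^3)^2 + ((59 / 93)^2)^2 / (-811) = 5782634771171632747991321 / 76673559350588348160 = 75418.89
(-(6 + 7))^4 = 28561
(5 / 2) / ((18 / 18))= 5 / 2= 2.50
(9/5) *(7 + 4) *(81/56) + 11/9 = 75251/2520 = 29.86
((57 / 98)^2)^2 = 10556001 / 92236816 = 0.11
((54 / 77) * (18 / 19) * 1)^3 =918330048 / 3131359847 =0.29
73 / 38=1.92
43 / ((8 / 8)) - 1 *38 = 5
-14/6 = -7/3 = -2.33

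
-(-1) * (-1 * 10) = -10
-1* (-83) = 83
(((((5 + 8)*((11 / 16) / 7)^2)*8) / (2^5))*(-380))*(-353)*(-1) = -52750555 / 12544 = -4205.24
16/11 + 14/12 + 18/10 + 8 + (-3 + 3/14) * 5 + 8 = 6.49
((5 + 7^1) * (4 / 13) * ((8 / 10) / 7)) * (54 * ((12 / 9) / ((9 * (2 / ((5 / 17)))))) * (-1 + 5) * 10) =30720 / 1547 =19.86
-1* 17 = -17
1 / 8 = 0.12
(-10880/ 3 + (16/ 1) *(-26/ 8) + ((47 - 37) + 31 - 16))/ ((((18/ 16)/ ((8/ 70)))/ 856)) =-317718.21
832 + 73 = 905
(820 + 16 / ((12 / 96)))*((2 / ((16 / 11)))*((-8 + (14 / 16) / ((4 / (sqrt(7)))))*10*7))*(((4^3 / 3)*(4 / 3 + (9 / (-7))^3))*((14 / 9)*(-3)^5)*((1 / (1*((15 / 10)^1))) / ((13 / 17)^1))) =-369868646400 / 91 + 1444799400*sqrt(7) / 13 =-3770446011.57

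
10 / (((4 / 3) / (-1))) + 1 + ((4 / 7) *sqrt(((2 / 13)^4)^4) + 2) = -51391033375 / 11420230094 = -4.50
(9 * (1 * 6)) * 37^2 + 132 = 74058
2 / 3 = 0.67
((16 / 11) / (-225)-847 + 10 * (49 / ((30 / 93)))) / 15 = 1663184 / 37125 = 44.80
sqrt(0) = 0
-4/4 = -1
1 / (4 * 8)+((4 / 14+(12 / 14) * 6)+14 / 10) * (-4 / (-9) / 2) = 15611 / 10080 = 1.55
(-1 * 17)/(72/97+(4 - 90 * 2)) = 97/1000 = 0.10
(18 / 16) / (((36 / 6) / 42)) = 7.88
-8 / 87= -0.09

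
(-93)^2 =8649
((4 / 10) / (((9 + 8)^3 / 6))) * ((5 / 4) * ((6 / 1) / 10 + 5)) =84 / 24565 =0.00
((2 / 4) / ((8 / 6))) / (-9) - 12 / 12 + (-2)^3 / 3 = -89 / 24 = -3.71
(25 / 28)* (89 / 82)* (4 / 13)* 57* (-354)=-6016.62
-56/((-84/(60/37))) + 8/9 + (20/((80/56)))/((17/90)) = 430732/5661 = 76.09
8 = 8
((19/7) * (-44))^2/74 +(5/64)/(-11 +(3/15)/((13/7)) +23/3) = 380151649/1972544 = 192.72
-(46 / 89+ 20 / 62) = -2316 / 2759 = -0.84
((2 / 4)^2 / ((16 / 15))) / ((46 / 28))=0.14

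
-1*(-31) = 31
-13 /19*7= -91 /19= -4.79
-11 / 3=-3.67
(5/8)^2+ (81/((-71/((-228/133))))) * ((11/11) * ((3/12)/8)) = 14369/31808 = 0.45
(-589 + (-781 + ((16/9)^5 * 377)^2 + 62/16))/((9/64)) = 10001134384693458424/31381059609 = 318699703.24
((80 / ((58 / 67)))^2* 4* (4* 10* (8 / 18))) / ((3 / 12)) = 2429243.49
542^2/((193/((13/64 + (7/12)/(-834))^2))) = 19290516057409/309294277632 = 62.37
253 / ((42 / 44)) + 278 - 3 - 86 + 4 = 9619 / 21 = 458.05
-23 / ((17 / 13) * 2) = -299 / 34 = -8.79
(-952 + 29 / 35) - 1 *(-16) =-935.17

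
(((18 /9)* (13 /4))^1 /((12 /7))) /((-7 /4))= -13 /6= -2.17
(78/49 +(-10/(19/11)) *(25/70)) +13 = 11660/931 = 12.52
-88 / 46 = -1.91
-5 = -5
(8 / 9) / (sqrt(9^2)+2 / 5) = 40 / 423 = 0.09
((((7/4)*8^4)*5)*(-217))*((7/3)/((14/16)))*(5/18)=-155545600/27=-5760948.15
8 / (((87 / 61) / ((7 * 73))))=249368 / 87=2866.30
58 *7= 406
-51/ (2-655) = 51/ 653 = 0.08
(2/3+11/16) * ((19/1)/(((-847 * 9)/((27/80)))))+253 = 54858249/216832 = 253.00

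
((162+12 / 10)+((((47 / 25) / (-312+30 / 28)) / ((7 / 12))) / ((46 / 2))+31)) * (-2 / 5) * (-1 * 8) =621.44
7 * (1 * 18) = 126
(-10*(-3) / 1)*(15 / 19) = 450 / 19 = 23.68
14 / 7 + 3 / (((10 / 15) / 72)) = 326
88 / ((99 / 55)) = 440 / 9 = 48.89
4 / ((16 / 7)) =7 / 4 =1.75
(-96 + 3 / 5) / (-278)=477 / 1390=0.34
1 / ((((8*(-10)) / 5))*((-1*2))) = 1 / 32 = 0.03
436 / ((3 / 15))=2180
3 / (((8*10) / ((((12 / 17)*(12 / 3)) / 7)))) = 9 / 595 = 0.02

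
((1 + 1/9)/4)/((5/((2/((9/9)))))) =1/9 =0.11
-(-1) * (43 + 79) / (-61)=-2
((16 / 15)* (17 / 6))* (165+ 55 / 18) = 41140 / 81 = 507.90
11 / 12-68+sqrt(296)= -805 / 12+2 *sqrt(74)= -49.88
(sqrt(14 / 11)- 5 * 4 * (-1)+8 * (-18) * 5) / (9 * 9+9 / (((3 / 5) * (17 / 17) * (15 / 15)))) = -175 / 24+sqrt(154) / 1056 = -7.28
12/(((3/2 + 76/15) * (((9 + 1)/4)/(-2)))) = -288/197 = -1.46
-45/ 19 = -2.37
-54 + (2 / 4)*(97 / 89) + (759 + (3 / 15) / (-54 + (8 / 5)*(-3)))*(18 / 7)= 115895785 / 61054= 1898.25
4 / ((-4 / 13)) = -13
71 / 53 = 1.34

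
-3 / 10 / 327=-1 / 1090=-0.00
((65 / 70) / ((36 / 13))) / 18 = 169 / 9072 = 0.02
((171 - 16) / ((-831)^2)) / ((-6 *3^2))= -155 / 37290294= -0.00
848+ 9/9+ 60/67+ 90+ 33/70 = 940.37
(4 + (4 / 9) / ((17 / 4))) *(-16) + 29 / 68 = -39931 / 612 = -65.25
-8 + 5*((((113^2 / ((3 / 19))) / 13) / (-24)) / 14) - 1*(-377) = 3622321 / 13104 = 276.43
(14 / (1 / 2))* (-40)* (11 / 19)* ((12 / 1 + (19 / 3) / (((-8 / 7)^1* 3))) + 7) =-100100 / 9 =-11122.22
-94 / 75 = -1.25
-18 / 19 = -0.95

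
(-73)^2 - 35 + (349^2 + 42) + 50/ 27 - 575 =3417224/ 27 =126563.85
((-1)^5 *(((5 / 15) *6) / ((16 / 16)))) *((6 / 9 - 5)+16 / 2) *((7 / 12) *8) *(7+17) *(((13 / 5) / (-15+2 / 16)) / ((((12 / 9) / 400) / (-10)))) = -7321600 / 17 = -430682.35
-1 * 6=-6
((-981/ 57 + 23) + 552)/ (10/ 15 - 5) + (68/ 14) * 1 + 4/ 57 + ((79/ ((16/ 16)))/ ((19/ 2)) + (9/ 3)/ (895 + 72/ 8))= -541464167/ 4689048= -115.47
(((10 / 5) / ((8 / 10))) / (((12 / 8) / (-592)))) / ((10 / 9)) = -888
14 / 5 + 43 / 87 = 1433 / 435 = 3.29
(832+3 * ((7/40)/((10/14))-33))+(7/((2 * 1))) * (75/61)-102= 7759667/12200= 636.04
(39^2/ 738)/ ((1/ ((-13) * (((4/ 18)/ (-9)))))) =2197/ 3321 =0.66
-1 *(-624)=624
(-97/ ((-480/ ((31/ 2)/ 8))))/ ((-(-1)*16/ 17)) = 51119/ 122880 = 0.42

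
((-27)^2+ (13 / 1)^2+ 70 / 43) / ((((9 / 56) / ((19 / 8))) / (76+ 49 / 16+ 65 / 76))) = 38248805 / 36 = 1062466.81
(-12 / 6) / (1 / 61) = -122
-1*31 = -31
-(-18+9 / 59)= 1053 / 59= 17.85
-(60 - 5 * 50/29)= -1490/29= -51.38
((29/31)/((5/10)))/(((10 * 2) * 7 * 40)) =29/86800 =0.00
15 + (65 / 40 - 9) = 61 / 8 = 7.62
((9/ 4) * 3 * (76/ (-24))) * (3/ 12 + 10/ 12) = -741/ 32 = -23.16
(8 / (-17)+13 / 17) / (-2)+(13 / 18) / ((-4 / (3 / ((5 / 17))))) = -4057 / 2040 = -1.99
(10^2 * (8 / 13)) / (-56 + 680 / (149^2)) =-1110050 / 1009593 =-1.10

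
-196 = -196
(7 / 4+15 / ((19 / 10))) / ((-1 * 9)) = -733 / 684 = -1.07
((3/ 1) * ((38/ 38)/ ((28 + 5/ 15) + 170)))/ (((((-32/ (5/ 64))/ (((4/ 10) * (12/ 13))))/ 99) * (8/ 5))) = -2673/ 3168256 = -0.00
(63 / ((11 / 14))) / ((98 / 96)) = 864 / 11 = 78.55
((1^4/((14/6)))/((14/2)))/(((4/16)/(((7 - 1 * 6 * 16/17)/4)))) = 69/833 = 0.08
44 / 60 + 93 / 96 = 1.70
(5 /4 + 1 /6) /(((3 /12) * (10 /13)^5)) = 6311981 /300000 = 21.04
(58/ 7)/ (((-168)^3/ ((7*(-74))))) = 0.00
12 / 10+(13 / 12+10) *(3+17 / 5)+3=1127 / 15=75.13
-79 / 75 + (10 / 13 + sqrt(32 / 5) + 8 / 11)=4753 / 10725 + 4 * sqrt(10) / 5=2.97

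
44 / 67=0.66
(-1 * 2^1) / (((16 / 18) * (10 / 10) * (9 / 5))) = -5 / 4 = -1.25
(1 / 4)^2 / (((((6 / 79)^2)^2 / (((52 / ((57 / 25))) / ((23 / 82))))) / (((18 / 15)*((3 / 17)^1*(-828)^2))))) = 7162335644685 / 323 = 22174413760.63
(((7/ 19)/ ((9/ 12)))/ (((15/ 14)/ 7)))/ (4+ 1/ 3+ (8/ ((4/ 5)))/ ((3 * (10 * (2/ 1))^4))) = 0.74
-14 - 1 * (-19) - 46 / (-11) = 101 / 11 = 9.18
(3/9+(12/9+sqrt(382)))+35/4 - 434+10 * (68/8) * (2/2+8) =sqrt(382)+4097/12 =360.96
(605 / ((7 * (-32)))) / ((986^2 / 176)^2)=-73205 / 827019429614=-0.00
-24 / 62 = -12 / 31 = -0.39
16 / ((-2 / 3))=-24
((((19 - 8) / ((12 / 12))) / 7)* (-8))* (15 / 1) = -1320 / 7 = -188.57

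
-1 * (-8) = 8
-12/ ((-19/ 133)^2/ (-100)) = 58800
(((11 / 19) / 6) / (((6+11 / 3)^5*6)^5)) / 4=0.00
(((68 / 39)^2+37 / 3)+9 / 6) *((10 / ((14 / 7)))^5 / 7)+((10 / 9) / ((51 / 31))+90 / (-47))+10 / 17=384453048325 / 51041718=7532.13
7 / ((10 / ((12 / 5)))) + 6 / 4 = 159 / 50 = 3.18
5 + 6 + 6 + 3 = 20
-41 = -41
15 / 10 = 3 / 2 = 1.50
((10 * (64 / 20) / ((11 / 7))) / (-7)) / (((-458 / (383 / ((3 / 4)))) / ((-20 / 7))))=-490240 / 52899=-9.27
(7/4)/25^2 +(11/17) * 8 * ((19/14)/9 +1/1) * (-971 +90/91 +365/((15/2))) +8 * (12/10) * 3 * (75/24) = -3946067428319/730957500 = -5398.49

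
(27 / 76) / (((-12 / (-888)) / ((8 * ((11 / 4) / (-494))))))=-10989 / 9386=-1.17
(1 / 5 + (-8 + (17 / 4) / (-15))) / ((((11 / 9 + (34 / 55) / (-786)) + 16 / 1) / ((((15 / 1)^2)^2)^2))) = -5373497443359375 / 4466896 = -1202960051.76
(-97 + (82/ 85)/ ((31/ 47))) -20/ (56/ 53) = -4222649/ 36890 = -114.47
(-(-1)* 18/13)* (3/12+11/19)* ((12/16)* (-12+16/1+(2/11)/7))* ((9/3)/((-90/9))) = -22599/21736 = -1.04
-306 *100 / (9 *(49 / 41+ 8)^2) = -5715400 / 142129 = -40.21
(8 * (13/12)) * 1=26/3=8.67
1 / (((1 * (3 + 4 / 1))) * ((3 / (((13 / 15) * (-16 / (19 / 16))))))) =-3328 / 5985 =-0.56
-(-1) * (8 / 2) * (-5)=-20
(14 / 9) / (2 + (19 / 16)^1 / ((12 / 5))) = 896 / 1437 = 0.62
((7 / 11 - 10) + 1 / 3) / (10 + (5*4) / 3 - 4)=-149 / 209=-0.71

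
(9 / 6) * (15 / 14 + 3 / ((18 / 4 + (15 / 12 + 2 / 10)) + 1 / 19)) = 150525 / 63868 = 2.36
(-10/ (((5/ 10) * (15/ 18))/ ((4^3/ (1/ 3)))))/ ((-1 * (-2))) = -2304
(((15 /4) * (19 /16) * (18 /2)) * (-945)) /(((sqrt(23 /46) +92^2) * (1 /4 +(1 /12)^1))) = -13.42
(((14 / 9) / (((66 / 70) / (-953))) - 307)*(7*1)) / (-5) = 3907043 / 1485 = 2631.01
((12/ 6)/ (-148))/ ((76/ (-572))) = 143/ 1406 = 0.10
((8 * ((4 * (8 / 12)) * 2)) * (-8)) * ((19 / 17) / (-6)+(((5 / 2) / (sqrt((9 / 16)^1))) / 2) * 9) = -773632 / 153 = -5056.42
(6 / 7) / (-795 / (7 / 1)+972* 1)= 2 / 2003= 0.00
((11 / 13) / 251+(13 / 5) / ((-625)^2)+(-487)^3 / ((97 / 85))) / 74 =-62568093540031041607 / 45745730468750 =-1367736.24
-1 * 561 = -561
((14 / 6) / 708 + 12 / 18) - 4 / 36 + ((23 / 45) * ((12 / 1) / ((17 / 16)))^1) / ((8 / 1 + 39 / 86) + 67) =248111597 / 390508020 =0.64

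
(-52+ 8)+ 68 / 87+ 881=837.78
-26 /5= -5.20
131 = 131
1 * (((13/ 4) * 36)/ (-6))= -39/ 2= -19.50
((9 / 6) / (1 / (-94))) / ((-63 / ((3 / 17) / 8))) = 47 / 952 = 0.05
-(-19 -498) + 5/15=1552/3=517.33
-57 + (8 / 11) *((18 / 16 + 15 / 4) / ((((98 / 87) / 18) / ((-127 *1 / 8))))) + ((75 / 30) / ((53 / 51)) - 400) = -309435719 / 228536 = -1353.99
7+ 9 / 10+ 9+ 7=239 / 10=23.90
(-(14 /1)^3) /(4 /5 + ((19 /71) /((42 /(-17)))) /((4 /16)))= -10228260 /1367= -7482.27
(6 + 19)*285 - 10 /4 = 14245 /2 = 7122.50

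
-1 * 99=-99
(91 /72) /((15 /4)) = 91 /270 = 0.34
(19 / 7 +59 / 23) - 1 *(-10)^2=-15250 / 161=-94.72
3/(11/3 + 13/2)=18/61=0.30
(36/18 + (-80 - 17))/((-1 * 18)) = 95/18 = 5.28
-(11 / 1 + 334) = -345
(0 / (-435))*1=0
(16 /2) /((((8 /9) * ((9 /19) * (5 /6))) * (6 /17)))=323 /5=64.60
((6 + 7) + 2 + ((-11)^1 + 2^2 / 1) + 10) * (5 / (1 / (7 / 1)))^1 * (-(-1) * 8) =5040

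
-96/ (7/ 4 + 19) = -384/ 83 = -4.63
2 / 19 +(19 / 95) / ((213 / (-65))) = 179 / 4047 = 0.04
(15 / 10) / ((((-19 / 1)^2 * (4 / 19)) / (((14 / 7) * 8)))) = 6 / 19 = 0.32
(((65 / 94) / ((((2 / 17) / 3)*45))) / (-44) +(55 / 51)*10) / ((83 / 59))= 89401579 / 11671792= 7.66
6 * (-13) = -78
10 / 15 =2 / 3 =0.67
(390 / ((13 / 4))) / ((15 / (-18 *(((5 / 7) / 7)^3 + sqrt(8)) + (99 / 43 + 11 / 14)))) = 124202852 / 5058907 - 288 *sqrt(2) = -382.74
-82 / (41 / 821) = -1642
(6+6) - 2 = 10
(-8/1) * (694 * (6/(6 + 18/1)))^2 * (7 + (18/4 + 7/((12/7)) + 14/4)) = -27573661/6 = -4595610.17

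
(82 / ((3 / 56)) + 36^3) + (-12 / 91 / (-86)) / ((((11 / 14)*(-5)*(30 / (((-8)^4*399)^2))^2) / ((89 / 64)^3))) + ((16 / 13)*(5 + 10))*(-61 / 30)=-19184985381001319178282856 / 2305875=-8320045701090180160.80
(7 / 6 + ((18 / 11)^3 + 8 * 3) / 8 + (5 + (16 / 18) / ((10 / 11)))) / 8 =1280813 / 958320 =1.34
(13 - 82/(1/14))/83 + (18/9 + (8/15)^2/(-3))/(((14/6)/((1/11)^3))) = -2379222137/173994975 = -13.67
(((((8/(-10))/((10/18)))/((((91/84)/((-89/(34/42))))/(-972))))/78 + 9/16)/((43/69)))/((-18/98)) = 785952936699/49415600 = 15904.96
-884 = -884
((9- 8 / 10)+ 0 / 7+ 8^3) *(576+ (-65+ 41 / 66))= 29275989 / 110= 266145.35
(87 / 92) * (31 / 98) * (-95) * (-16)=512430 / 1127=454.69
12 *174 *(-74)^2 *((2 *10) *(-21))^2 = 2016937843200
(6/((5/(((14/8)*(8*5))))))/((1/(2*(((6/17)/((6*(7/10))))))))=240/17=14.12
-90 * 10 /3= -300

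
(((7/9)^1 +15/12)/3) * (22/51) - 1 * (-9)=25589/2754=9.29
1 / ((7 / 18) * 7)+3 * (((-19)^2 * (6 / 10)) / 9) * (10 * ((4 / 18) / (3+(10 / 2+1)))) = 72214 / 3969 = 18.19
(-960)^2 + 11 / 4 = 3686411 / 4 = 921602.75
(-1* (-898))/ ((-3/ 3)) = -898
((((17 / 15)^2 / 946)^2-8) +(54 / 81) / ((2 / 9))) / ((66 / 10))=-226525528979 / 299013808500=-0.76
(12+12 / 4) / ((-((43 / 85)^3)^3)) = -6912.66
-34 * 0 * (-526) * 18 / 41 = 0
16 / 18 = 8 / 9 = 0.89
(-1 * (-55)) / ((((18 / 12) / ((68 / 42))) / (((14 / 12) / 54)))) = 935 / 729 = 1.28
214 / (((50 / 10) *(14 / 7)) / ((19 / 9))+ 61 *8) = 2033 / 4681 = 0.43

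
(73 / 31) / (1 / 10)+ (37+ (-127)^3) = -63497996 / 31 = -2048322.45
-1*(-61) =61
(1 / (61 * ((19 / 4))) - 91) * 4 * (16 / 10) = -674976 / 1159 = -582.38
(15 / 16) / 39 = 5 / 208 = 0.02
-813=-813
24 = 24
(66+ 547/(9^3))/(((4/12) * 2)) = 48661/486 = 100.13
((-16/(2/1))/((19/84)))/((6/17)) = -1904/19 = -100.21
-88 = -88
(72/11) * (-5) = -360/11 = -32.73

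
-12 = -12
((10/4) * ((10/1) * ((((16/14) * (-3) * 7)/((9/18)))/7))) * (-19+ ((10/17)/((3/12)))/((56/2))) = 2701200/833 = 3242.74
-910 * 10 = -9100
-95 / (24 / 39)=-1235 / 8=-154.38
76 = 76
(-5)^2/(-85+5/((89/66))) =-445/1447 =-0.31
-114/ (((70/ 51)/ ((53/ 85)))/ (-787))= 7132581/ 175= 40757.61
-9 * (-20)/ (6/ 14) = 420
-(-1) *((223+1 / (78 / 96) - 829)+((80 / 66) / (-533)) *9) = -3545882 / 5863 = -604.79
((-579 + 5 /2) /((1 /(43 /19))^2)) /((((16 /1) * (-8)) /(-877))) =-1869673669 /92416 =-20231.06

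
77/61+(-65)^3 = -274623.74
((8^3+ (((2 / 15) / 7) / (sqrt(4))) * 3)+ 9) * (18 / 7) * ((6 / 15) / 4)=164124 / 1225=133.98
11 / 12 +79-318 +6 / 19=-54211 / 228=-237.77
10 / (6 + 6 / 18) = 1.58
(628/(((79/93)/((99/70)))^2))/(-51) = -4436236431/129968825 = -34.13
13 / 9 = 1.44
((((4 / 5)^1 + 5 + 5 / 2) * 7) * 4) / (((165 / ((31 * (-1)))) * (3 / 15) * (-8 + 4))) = 18011 / 330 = 54.58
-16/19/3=-16/57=-0.28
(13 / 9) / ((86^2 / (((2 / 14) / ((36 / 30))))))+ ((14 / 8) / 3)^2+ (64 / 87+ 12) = 13.08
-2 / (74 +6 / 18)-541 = -541.03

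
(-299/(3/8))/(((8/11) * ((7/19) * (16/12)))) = -62491/28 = -2231.82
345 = 345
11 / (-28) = -11 / 28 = -0.39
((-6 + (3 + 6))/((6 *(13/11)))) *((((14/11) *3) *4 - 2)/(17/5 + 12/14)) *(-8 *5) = -102200/1937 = -52.76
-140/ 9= -15.56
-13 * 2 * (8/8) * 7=-182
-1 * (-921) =921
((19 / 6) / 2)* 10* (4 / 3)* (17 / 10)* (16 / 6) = 2584 / 27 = 95.70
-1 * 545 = -545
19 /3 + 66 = 217 /3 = 72.33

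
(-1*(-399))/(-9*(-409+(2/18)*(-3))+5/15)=171/1579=0.11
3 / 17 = 0.18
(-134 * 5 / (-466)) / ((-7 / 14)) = -670 / 233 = -2.88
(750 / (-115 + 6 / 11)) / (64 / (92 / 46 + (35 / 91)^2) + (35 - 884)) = 2994750 / 374390089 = 0.01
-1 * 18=-18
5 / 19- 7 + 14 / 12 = -635 / 114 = -5.57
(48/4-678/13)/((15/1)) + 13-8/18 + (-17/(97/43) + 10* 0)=132928/56745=2.34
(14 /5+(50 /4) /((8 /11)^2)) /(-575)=-16917 /368000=-0.05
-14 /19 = -0.74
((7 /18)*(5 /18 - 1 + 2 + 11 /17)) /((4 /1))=4123 /22032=0.19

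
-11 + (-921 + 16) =-916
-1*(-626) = 626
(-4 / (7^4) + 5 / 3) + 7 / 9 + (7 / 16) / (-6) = 1638731 / 691488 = 2.37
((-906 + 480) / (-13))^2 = 181476 / 169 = 1073.82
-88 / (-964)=22 / 241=0.09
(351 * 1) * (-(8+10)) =-6318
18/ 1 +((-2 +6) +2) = 24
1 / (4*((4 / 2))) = 1 / 8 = 0.12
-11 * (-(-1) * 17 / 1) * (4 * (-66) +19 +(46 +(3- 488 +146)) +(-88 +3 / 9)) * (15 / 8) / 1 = 1754995 / 8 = 219374.38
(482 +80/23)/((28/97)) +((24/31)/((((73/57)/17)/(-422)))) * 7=-20895298215/728686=-28675.31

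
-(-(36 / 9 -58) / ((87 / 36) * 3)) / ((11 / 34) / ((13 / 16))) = -5967 / 319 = -18.71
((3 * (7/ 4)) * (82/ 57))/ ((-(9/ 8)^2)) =-9184/ 1539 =-5.97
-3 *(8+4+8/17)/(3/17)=-212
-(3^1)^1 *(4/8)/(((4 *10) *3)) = -1/80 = -0.01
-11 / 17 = -0.65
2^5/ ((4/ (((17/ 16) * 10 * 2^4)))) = 1360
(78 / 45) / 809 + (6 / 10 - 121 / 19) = -1329502 / 230565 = -5.77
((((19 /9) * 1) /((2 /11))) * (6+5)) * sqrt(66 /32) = 2299 * sqrt(33) /72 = 183.43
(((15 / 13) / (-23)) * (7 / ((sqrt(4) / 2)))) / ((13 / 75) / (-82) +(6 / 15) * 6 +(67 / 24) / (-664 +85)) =-1495557000 / 10191527723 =-0.15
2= 2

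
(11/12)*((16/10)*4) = 88/15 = 5.87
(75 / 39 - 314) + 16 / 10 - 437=-48586 / 65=-747.48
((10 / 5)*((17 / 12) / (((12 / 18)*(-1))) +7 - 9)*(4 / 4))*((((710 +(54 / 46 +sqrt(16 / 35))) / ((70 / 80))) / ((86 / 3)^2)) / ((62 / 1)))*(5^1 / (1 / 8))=-48580290 / 9228359 - 2376*sqrt(35) / 2808631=-5.27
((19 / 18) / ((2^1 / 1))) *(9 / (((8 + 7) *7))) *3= 19 / 140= 0.14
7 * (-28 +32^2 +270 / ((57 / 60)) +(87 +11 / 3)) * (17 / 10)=929866 / 57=16313.44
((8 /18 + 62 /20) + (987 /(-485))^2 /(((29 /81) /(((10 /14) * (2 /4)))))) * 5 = 94247701 /2455749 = 38.38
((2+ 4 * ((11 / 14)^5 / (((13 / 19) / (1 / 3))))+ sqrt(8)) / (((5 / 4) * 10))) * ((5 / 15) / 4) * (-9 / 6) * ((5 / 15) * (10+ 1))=-0.20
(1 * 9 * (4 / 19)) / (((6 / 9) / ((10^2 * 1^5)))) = 5400 / 19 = 284.21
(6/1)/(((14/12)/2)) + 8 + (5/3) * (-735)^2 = 6302753/7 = 900393.29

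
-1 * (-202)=202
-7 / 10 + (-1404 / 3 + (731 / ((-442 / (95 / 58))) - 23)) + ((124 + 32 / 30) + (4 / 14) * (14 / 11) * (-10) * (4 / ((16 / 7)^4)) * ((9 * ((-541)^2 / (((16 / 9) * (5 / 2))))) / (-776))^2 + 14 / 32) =-1528019710092406261339 / 4909741910261760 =-311222.00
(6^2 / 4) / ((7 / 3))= 27 / 7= 3.86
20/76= 5/19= 0.26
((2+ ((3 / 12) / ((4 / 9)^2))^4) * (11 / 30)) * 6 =842612683 / 83886080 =10.04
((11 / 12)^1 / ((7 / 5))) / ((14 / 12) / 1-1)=55 / 14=3.93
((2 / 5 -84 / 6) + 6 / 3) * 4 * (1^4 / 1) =-232 / 5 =-46.40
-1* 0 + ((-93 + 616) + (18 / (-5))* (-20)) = 595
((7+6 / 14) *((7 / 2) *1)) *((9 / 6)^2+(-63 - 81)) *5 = -36855 / 2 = -18427.50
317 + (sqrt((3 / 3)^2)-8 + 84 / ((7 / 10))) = 430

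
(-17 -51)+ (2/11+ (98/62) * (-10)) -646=-729.62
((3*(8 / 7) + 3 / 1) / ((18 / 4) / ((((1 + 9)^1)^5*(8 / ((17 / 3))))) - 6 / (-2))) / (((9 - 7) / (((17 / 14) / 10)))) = 3400000 / 26133611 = 0.13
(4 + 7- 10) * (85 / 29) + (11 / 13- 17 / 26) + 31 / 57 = 3.67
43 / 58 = 0.74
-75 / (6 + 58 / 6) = -225 / 47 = -4.79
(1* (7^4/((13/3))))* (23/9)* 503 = 27777169/39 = 712235.10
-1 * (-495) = 495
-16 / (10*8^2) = -1 / 40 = -0.02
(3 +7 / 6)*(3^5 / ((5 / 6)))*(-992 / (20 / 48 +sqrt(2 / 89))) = -6436195200 / 1937 +173560320*sqrt(178) / 1937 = -2127316.32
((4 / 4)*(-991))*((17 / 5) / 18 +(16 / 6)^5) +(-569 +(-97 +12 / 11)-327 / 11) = -3595610869 / 26730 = -134515.93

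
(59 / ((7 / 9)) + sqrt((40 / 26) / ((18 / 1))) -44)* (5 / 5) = sqrt(130) / 39 + 223 / 7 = 32.15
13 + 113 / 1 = 126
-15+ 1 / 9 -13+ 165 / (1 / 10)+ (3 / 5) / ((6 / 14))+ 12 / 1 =73598 / 45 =1635.51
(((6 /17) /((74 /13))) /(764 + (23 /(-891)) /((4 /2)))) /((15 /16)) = 28512 /329360125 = 0.00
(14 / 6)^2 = 49 / 9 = 5.44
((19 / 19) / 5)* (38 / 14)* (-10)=-38 / 7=-5.43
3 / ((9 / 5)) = 5 / 3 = 1.67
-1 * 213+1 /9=-1916 /9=-212.89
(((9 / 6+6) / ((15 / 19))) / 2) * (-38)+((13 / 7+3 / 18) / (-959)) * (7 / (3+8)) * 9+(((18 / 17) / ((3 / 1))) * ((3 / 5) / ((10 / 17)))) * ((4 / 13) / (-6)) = -618935444 / 3428425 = -180.53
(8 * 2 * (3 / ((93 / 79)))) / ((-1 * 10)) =-632 / 155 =-4.08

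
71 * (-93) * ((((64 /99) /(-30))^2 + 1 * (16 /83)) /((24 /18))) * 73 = -1420694445604 /20337075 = -69857.36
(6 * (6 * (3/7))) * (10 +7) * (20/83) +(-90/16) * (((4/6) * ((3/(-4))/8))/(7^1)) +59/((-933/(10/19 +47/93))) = 1106699177267/17514843264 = 63.19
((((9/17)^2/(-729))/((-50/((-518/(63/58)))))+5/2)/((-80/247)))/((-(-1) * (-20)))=721692751/1872720000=0.39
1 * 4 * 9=36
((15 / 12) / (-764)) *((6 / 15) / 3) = -0.00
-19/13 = -1.46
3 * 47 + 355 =496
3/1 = 3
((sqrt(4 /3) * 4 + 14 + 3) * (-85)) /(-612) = 10 * sqrt(3) /27 + 85 /36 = 3.00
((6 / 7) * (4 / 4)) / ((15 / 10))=4 / 7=0.57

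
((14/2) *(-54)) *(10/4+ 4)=-2457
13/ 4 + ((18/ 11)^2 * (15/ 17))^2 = 149484637/ 16924996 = 8.83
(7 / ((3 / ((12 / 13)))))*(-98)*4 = -10976 / 13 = -844.31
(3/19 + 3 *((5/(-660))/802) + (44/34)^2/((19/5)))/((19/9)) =54940815/193766408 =0.28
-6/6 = -1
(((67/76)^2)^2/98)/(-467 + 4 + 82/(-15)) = -302266815/22974729053696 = -0.00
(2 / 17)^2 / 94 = 2 / 13583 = 0.00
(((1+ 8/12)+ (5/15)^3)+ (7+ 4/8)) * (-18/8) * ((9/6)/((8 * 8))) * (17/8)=-8449/8192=-1.03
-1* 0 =0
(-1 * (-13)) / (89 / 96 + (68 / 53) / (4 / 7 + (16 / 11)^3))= 62461984 / 6143903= 10.17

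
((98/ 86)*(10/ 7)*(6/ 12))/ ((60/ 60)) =35/ 43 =0.81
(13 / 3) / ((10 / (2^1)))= 13 / 15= 0.87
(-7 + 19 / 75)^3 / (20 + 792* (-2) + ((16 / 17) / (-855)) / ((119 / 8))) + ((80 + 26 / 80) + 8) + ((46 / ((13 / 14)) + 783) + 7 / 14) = 607668771765015817 / 659391570825000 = 921.56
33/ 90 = 0.37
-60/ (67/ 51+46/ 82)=-6273/ 196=-32.01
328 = 328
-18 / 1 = -18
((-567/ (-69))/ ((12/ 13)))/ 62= 819/ 5704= 0.14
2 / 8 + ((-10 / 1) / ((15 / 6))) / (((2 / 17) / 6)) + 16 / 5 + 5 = -3911 / 20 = -195.55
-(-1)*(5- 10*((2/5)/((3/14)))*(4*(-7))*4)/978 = 6287/2934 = 2.14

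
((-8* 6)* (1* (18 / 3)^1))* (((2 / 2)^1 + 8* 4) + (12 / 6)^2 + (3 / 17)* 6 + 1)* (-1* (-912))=-10259034.35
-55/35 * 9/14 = -99/98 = -1.01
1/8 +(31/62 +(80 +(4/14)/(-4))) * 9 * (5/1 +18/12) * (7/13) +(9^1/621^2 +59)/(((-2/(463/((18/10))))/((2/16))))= 4890290939/3085128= 1585.12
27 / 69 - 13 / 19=-128 / 437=-0.29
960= 960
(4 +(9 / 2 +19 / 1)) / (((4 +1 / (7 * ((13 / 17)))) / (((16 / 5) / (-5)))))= -8008 / 1905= -4.20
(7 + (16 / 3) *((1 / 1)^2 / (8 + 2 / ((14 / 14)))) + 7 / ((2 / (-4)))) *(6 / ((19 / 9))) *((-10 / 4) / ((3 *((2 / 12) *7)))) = 1746 / 133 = 13.13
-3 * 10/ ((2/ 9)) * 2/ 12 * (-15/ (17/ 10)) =3375/ 17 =198.53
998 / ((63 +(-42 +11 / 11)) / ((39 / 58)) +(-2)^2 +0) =19461 / 716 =27.18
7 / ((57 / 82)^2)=47068 / 3249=14.49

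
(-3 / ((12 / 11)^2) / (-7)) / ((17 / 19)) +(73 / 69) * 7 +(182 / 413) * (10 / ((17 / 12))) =84634799 / 7751184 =10.92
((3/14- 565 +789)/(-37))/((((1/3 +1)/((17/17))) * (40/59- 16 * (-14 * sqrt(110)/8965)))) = -4059499429425/515085392192 +5343234051 * sqrt(110)/18395906864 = -4.83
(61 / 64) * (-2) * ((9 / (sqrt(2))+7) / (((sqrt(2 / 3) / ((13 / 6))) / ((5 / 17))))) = -19.88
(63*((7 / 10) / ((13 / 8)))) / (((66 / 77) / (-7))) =-221.63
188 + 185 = 373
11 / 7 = 1.57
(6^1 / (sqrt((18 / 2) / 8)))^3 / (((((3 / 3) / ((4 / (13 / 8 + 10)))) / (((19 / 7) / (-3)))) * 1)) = -77824 * sqrt(2) / 1953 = -56.35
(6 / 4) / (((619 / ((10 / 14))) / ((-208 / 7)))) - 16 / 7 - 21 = -707839 / 30331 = -23.34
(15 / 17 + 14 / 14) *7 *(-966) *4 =-865536 / 17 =-50913.88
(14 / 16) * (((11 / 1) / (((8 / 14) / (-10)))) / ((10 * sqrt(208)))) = -539 * sqrt(13) / 1664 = -1.17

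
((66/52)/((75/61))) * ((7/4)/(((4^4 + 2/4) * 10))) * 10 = 4697/666900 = 0.01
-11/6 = -1.83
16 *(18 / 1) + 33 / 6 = 587 / 2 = 293.50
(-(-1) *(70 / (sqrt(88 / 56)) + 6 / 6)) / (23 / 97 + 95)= 97 / 9238 + 3395 *sqrt(77) / 50809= 0.60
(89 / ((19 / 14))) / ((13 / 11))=13706 / 247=55.49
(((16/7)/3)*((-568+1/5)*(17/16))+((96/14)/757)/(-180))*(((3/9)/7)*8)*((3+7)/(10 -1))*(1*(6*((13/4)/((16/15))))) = -263864575/74186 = -3556.80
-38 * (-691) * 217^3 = 268312462754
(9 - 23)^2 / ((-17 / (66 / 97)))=-12936 / 1649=-7.84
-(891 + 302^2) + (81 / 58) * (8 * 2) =-2670107 / 29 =-92072.66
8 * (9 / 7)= 72 / 7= 10.29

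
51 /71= 0.72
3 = 3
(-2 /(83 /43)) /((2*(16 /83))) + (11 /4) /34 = -709 /272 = -2.61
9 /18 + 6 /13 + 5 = 5.96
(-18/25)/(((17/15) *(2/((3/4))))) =-81/340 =-0.24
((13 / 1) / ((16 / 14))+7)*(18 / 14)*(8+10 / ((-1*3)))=441 / 4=110.25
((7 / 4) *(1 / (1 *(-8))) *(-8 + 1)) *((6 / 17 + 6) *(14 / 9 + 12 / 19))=1617 / 76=21.28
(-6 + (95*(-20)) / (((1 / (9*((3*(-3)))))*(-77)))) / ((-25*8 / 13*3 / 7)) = 334451 / 1100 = 304.05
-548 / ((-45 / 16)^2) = -140288 / 2025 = -69.28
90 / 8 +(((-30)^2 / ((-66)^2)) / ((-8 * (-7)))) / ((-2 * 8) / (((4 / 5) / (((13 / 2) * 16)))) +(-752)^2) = 42949811545 / 3817761024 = 11.25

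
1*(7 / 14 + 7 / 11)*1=25 / 22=1.14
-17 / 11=-1.55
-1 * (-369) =369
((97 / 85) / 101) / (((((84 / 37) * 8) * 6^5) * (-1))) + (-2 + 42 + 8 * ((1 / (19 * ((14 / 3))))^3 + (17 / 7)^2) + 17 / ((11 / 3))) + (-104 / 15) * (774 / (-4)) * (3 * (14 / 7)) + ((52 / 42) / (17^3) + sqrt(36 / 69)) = 2 * sqrt(69) / 23 + 390223492042392773418067 / 47930640802088647680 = 8142.14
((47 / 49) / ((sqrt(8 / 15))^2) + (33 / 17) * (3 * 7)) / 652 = 283641 / 4344928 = 0.07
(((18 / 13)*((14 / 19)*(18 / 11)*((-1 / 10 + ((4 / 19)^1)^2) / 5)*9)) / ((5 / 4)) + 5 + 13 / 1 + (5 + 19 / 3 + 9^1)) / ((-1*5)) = -14050298131 / 1839069375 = -7.64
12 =12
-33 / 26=-1.27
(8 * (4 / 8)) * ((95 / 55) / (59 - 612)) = -76 / 6083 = -0.01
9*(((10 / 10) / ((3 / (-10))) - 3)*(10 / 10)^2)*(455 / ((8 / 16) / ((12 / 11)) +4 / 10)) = -30215.53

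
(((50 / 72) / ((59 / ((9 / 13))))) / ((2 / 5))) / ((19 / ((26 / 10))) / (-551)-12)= -3625 / 2137688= -0.00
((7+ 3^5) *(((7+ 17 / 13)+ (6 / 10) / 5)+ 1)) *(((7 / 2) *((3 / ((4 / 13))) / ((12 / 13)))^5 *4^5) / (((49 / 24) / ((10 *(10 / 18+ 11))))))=1319995059454175 / 21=62856907593055.95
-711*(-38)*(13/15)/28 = 58539/70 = 836.27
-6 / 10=-3 / 5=-0.60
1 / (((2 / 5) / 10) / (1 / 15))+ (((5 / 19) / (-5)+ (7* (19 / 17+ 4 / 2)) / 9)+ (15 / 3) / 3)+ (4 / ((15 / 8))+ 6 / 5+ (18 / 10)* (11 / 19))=10.08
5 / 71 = 0.07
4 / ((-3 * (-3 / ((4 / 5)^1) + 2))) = 16 / 21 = 0.76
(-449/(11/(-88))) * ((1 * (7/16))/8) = 3143/16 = 196.44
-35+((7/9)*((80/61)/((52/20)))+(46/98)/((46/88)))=-11788727/349713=-33.71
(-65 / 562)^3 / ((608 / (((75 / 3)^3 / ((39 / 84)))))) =-2310546875 / 26980657856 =-0.09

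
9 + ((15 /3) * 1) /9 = 9.56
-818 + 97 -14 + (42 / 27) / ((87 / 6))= -191807 / 261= -734.89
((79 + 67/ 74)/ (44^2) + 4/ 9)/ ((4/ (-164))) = -19.91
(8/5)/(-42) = -4/105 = -0.04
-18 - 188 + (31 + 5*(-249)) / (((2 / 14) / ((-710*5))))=30167694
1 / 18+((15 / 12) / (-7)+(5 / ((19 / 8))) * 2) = 19571 / 4788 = 4.09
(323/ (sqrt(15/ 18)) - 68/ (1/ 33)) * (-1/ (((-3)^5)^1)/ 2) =-3.89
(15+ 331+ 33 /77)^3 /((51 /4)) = 57042062500 /17493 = 3260850.77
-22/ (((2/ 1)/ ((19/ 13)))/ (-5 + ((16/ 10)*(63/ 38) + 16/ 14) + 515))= -8260.25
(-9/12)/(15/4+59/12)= -9/104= -0.09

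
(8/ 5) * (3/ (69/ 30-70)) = -48/ 677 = -0.07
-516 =-516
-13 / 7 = -1.86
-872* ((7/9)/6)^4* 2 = -261709/531441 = -0.49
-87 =-87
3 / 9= 1 / 3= 0.33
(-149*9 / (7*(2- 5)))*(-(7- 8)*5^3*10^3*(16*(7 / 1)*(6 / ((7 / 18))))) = 96552000000 / 7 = 13793142857.14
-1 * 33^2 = -1089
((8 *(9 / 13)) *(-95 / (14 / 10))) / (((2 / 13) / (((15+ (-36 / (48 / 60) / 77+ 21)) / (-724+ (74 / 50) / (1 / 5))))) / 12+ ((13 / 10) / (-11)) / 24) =246215376000 / 173174897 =1421.77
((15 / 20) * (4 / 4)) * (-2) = -3 / 2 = -1.50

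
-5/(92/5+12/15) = -25/96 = -0.26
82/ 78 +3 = 158/ 39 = 4.05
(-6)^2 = 36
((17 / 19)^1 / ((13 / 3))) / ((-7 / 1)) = -51 / 1729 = -0.03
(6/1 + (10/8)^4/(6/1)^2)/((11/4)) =55921/25344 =2.21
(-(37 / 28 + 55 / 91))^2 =491401 / 132496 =3.71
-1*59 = -59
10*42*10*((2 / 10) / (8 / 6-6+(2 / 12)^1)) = -560 / 3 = -186.67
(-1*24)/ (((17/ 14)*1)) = -336/ 17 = -19.76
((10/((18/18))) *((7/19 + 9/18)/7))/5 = 33/133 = 0.25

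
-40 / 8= -5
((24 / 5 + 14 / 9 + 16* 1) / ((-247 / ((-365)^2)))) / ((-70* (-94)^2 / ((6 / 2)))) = 2680487 / 45832332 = 0.06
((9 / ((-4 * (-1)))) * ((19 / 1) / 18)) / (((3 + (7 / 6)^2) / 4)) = 342 / 157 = 2.18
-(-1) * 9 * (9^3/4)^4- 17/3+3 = 7625597482939/768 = 9929163389.24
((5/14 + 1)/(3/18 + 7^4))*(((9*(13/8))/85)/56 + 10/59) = 22099071/226579465280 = 0.00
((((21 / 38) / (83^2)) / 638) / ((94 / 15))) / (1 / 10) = 1575 / 7849795052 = 0.00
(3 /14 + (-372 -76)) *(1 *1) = -6269 /14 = -447.79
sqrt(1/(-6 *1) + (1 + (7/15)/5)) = sqrt(834)/30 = 0.96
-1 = -1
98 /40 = 49 /20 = 2.45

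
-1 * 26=-26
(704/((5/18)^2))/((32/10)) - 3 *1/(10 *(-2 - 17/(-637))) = 2389433/838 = 2851.35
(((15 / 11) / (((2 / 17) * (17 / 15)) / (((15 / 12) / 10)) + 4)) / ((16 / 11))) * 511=114975 / 1216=94.55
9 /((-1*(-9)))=1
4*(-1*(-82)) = 328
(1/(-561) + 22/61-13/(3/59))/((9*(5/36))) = -11649184/57035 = -204.25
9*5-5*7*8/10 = 17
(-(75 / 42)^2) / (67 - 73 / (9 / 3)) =-1875 / 25088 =-0.07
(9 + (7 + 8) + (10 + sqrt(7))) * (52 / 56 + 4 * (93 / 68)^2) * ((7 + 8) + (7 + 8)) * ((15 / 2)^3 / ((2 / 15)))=51680784375 * sqrt(7) / 64736 + 51680784375 / 1904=29255455.57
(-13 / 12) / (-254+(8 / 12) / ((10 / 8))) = 65 / 15208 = 0.00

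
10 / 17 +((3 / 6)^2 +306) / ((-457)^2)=8374785 / 14201732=0.59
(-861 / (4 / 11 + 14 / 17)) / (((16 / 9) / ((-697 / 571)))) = 336665637 / 676064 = 497.98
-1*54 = -54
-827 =-827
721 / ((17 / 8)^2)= 46144 / 289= 159.67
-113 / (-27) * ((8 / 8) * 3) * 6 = 226 / 3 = 75.33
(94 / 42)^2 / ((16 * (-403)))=-2209 / 2843568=-0.00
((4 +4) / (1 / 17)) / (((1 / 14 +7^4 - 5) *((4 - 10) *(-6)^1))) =0.00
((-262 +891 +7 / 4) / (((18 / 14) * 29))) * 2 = 203 / 6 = 33.83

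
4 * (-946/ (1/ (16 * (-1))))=60544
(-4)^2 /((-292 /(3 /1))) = -12 /73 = -0.16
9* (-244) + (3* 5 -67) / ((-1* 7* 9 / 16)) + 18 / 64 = -4399945 / 2016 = -2182.51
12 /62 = 6 /31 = 0.19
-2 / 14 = -1 / 7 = -0.14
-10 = -10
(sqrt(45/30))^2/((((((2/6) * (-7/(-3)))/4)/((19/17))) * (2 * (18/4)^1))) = 114/119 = 0.96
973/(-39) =-973/39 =-24.95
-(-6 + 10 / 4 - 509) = 1025 / 2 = 512.50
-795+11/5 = -3964/5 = -792.80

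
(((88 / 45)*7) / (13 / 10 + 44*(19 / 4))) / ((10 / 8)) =4928 / 94635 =0.05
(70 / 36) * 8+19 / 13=1991 / 117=17.02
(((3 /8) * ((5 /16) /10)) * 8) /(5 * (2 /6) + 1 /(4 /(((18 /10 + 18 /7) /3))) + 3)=0.02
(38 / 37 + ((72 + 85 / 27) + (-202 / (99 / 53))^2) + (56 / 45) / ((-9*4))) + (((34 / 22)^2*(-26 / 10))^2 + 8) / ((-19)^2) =1553784243142796 / 132002889975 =11770.84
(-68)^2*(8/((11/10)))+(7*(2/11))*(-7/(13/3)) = 4808666/143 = 33627.03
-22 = -22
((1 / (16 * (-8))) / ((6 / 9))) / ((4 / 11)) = -0.03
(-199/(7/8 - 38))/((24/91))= 18109/891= 20.32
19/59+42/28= 1.82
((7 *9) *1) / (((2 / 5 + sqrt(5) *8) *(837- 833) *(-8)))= 315 / 127936- 1575 *sqrt(5) / 31984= -0.11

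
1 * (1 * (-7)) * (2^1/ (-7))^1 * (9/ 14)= 9/ 7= 1.29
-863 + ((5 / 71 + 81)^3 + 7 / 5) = 951983725492 / 1789555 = 531966.73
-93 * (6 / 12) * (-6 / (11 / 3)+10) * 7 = -29946 / 11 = -2722.36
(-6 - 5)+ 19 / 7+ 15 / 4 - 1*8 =-351 / 28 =-12.54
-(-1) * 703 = 703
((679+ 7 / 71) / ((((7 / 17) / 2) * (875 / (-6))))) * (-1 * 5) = 200736 / 1775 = 113.09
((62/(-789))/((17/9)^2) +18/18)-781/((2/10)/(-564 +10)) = 164431337923/76007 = 2163370.98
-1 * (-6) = 6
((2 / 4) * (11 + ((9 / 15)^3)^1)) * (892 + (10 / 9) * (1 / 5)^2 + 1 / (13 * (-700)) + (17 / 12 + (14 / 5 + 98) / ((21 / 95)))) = 7567.78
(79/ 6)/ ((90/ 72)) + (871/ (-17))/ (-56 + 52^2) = 7099463/ 675240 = 10.51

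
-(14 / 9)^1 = -14 / 9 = -1.56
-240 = -240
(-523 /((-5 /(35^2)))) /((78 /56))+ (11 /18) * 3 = 2391901 /26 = 91996.19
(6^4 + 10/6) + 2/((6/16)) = 1303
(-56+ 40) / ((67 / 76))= -1216 / 67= -18.15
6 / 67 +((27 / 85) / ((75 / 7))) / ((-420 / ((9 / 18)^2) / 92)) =250377 / 2847500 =0.09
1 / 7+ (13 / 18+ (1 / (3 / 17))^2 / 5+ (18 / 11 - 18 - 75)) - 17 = -700459 / 6930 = -101.08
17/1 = 17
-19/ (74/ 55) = -1045/ 74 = -14.12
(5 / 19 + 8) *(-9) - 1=-1432 / 19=-75.37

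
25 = 25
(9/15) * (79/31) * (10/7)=474/217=2.18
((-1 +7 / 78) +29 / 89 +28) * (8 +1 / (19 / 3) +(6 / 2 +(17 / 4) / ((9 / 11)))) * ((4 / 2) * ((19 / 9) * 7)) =14901026105 / 1124604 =13250.02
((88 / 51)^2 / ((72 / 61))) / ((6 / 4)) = 1.68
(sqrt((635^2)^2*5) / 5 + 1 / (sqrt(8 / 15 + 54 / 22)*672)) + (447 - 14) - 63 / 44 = 180759.27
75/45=5/3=1.67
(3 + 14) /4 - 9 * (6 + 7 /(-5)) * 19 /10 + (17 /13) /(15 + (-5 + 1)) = -1062363 /14300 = -74.29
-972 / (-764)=243 / 191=1.27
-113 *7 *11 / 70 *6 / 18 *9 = -3729 / 10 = -372.90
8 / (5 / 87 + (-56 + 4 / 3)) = -696 / 4751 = -0.15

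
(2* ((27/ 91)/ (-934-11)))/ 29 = -2/ 92365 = -0.00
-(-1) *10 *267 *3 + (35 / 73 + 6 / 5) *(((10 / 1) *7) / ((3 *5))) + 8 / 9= 26341516 / 3285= 8018.73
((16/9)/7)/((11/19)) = 304/693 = 0.44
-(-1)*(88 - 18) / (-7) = -10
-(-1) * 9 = 9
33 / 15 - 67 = -324 / 5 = -64.80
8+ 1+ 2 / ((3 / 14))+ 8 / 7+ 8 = 577 / 21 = 27.48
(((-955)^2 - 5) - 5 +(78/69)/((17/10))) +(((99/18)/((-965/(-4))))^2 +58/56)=9298057055146607/10195051300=912016.70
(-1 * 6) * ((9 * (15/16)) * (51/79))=-20655/632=-32.68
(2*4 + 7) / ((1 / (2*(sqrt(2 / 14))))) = 30*sqrt(7) / 7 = 11.34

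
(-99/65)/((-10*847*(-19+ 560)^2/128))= 576/7324342025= 0.00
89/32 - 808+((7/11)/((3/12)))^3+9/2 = -33401749/42592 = -784.23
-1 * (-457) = 457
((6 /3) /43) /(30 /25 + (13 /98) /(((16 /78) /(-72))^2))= 980 /344372079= 0.00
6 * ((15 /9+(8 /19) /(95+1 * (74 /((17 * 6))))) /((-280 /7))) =-232507 /927580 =-0.25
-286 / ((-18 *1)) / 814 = 13 / 666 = 0.02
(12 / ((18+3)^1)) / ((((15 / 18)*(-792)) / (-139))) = 139 / 1155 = 0.12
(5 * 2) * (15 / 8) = 18.75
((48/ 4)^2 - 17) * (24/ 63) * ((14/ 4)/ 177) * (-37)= -18796/ 531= -35.40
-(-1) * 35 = 35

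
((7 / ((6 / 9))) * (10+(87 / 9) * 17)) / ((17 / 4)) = 7322 / 17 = 430.71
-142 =-142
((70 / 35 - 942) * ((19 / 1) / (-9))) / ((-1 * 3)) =-17860 / 27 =-661.48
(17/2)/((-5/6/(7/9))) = -119/15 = -7.93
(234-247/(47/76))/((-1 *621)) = 338/1269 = 0.27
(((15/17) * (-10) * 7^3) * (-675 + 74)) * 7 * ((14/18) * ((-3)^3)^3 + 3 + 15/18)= -3312805620775/17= -194870918869.12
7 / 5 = 1.40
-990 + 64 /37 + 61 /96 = -3508079 /3552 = -987.63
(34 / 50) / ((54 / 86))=731 / 675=1.08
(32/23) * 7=224/23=9.74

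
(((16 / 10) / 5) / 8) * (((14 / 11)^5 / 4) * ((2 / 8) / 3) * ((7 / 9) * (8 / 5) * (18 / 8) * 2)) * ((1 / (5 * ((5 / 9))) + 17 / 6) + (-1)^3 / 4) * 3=207768134 / 1509853125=0.14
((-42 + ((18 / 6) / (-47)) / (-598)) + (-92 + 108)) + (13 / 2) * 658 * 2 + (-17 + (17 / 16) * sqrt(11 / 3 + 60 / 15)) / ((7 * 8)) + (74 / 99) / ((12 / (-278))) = 17 * sqrt(69) / 2688 + 1989126836815 / 233729496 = 8510.43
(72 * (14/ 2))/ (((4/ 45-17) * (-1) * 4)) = 5670/ 761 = 7.45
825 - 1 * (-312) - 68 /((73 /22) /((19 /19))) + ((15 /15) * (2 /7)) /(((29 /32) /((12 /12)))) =16550187 /14819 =1116.82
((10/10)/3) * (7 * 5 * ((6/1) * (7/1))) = 490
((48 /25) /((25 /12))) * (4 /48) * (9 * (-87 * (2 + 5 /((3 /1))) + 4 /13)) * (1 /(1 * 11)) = -1789776 /89375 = -20.03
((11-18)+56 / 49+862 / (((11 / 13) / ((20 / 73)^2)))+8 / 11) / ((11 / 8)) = 234174760 / 4513663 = 51.88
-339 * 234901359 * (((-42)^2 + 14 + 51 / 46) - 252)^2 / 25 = -392953165045827387309 / 52900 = -7428226182340782.37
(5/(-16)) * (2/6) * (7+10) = -85/48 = -1.77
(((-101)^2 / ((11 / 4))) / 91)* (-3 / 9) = -40804 / 3003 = -13.59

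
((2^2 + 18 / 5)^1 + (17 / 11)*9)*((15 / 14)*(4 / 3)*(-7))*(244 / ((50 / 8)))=-2309216 / 275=-8397.15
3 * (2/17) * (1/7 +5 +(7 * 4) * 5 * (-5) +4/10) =-145836/595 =-245.10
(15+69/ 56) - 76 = -3347/ 56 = -59.77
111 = 111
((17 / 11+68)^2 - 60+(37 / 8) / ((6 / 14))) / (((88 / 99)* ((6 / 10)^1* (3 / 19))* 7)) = 1320737405 / 162624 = 8121.42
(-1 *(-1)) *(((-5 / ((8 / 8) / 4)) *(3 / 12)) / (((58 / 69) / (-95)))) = 32775 / 58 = 565.09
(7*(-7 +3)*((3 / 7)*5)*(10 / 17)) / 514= -0.07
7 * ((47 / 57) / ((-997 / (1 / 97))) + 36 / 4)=347281690 / 5512413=63.00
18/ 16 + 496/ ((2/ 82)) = 162697/ 8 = 20337.12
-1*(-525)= 525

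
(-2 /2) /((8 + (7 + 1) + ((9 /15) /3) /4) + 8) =-20 /481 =-0.04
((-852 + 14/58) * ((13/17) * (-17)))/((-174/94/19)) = -286753909/2523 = -113655.93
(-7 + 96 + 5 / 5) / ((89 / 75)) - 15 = 5415 / 89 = 60.84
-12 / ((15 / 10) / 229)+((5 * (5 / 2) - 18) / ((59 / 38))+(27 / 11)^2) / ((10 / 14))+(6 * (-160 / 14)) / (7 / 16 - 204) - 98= -1926.19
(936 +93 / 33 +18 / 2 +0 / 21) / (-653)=-10426 / 7183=-1.45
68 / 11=6.18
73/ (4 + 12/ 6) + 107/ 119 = 9329/ 714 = 13.07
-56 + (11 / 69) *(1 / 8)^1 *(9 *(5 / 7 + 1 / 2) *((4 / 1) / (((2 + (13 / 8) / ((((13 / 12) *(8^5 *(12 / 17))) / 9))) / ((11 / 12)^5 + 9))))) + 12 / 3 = -326910573460 / 6839235081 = -47.80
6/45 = 2/15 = 0.13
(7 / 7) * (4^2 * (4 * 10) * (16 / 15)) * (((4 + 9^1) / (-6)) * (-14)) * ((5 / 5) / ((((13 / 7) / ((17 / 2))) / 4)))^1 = 3411968 / 9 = 379107.56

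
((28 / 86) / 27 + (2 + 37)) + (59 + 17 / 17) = 114953 / 1161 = 99.01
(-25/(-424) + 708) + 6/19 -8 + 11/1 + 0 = 5730835/8056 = 711.37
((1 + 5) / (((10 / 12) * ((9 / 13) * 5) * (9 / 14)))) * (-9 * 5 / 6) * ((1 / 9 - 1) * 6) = 5824 / 45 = 129.42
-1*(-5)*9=45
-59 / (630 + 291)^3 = -59 / 781229961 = -0.00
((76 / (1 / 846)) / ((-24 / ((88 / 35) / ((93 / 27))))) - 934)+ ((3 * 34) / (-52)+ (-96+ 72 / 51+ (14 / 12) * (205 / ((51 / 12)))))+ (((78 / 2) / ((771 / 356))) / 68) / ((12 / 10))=-180535922226 / 61624745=-2929.60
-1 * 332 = -332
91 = 91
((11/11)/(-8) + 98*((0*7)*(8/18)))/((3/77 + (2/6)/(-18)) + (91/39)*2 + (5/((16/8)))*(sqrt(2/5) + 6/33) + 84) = -770583429/549355765564 + 4322241*sqrt(10)/549355765564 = -0.00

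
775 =775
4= 4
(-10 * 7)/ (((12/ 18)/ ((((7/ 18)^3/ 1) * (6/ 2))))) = -18.53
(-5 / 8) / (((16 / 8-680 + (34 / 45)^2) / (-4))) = -10125 / 2743588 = -0.00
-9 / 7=-1.29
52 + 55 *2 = 162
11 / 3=3.67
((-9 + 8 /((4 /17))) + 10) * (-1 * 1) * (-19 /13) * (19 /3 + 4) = 20615 /39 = 528.59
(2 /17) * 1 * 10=20 /17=1.18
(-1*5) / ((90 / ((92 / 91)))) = -46 / 819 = -0.06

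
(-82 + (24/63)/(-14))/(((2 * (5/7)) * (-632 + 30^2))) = -6029/28140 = -0.21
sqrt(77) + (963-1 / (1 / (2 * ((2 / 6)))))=sqrt(77) + 2887 / 3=971.11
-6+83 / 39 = -151 / 39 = -3.87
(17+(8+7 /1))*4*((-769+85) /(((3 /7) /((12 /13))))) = -2451456 /13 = -188573.54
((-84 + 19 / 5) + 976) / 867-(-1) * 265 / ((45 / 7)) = 549532 / 13005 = 42.26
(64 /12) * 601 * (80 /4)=192320 /3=64106.67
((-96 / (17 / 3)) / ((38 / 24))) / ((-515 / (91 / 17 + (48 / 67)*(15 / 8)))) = 0.14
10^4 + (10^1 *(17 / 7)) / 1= 70170 / 7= 10024.29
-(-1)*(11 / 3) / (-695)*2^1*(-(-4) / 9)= -88 / 18765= -0.00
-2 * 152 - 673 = -977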